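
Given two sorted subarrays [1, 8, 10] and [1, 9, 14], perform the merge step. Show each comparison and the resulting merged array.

Merging process:

Compare 1 vs 1: take 1 from left. Merged: [1]
Compare 8 vs 1: take 1 from right. Merged: [1, 1]
Compare 8 vs 9: take 8 from left. Merged: [1, 1, 8]
Compare 10 vs 9: take 9 from right. Merged: [1, 1, 8, 9]
Compare 10 vs 14: take 10 from left. Merged: [1, 1, 8, 9, 10]
Append remaining from right: [14]. Merged: [1, 1, 8, 9, 10, 14]

Final merged array: [1, 1, 8, 9, 10, 14]
Total comparisons: 5

The merged array is [1, 1, 8, 9, 10, 14], requiring 5 comparisons. The merge step runs in O(n) time where n is the total number of elements.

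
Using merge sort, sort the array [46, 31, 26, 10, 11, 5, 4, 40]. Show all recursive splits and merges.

Merge sort trace:

Split: [46, 31, 26, 10, 11, 5, 4, 40] -> [46, 31, 26, 10] and [11, 5, 4, 40]
  Split: [46, 31, 26, 10] -> [46, 31] and [26, 10]
    Split: [46, 31] -> [46] and [31]
    Merge: [46] + [31] -> [31, 46]
    Split: [26, 10] -> [26] and [10]
    Merge: [26] + [10] -> [10, 26]
  Merge: [31, 46] + [10, 26] -> [10, 26, 31, 46]
  Split: [11, 5, 4, 40] -> [11, 5] and [4, 40]
    Split: [11, 5] -> [11] and [5]
    Merge: [11] + [5] -> [5, 11]
    Split: [4, 40] -> [4] and [40]
    Merge: [4] + [40] -> [4, 40]
  Merge: [5, 11] + [4, 40] -> [4, 5, 11, 40]
Merge: [10, 26, 31, 46] + [4, 5, 11, 40] -> [4, 5, 10, 11, 26, 31, 40, 46]

Final sorted array: [4, 5, 10, 11, 26, 31, 40, 46]

The merge sort proceeds by recursively splitting the array and merging sorted halves.
After all merges, the sorted array is [4, 5, 10, 11, 26, 31, 40, 46].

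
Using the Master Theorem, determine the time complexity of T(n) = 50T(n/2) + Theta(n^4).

Master Theorem for T(n) = 50T(n/2) + O(n^4):

a = 50, b = 2, c = 4
log_b(a) = log_2(50) = 5.6439

Case 1: c = 4 < log_2(50) = 5.6439
T(n) = O(n^(log_2 50))

For T(n) = 50T(n/2) + O(n^4): log_2(50) = 5.6439. This is Case 1 of the Master Theorem (c < log_b(a), work dominated by leaves), giving O(n^(log_2 50)).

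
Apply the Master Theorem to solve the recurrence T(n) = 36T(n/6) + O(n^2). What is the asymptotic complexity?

Master Theorem for T(n) = 36T(n/6) + O(n^2):

a = 36, b = 6, c = 2
log_b(a) = log_6(36) = 2.0000

Case 2: c = 2 = log_6(36) = 2.0000
T(n) = O(n^2 log n) = O(n^2 log n)

For T(n) = 36T(n/6) + O(n^2): log_6(36) = 2.0000. This is Case 2 of the Master Theorem (c = log_b(a), equal work at all levels), giving O(n^2 log n).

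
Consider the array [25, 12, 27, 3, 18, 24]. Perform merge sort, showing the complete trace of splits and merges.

Merge sort trace:

Split: [25, 12, 27, 3, 18, 24] -> [25, 12, 27] and [3, 18, 24]
  Split: [25, 12, 27] -> [25] and [12, 27]
    Split: [12, 27] -> [12] and [27]
    Merge: [12] + [27] -> [12, 27]
  Merge: [25] + [12, 27] -> [12, 25, 27]
  Split: [3, 18, 24] -> [3] and [18, 24]
    Split: [18, 24] -> [18] and [24]
    Merge: [18] + [24] -> [18, 24]
  Merge: [3] + [18, 24] -> [3, 18, 24]
Merge: [12, 25, 27] + [3, 18, 24] -> [3, 12, 18, 24, 25, 27]

Final sorted array: [3, 12, 18, 24, 25, 27]

The merge sort proceeds by recursively splitting the array and merging sorted halves.
After all merges, the sorted array is [3, 12, 18, 24, 25, 27].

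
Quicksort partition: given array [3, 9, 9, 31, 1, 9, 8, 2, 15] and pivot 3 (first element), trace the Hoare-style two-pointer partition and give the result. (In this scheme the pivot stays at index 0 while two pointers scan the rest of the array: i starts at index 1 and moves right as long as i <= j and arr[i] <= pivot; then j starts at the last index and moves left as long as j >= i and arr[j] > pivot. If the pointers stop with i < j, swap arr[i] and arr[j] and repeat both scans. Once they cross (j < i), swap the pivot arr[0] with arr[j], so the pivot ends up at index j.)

Hoare-style two-pointer partition with pivot = 3:

Initial array: [3, 9, 9, 31, 1, 9, 8, 2, 15]

Pointers start at i = 1, j = 8.
i stops at index 1 (arr[1]=9 > 3), j stops at index 7 (arr[7]=2 <= 3): swap arr[1] and arr[7], array becomes [3, 2, 9, 31, 1, 9, 8, 9, 15]
i stops at index 2 (arr[2]=9 > 3), j stops at index 4 (arr[4]=1 <= 3): swap arr[2] and arr[4], array becomes [3, 2, 1, 31, 9, 9, 8, 9, 15]
i ends at 3, j ends at 2: the pointers have crossed (j < i), so scanning stops.

Swap pivot arr[0] with arr[2] to place pivot at position 2: [1, 2, 3, 31, 9, 9, 8, 9, 15]
Pivot position: 2

After partitioning with pivot 3, the array becomes [1, 2, 3, 31, 9, 9, 8, 9, 15]. The pivot is placed at index 2. All elements to the left of the pivot are <= 3, and all elements to the right are > 3.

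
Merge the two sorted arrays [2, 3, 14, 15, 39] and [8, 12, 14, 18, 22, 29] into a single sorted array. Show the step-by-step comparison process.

Merging process:

Compare 2 vs 8: take 2 from left. Merged: [2]
Compare 3 vs 8: take 3 from left. Merged: [2, 3]
Compare 14 vs 8: take 8 from right. Merged: [2, 3, 8]
Compare 14 vs 12: take 12 from right. Merged: [2, 3, 8, 12]
Compare 14 vs 14: take 14 from left. Merged: [2, 3, 8, 12, 14]
Compare 15 vs 14: take 14 from right. Merged: [2, 3, 8, 12, 14, 14]
Compare 15 vs 18: take 15 from left. Merged: [2, 3, 8, 12, 14, 14, 15]
Compare 39 vs 18: take 18 from right. Merged: [2, 3, 8, 12, 14, 14, 15, 18]
Compare 39 vs 22: take 22 from right. Merged: [2, 3, 8, 12, 14, 14, 15, 18, 22]
Compare 39 vs 29: take 29 from right. Merged: [2, 3, 8, 12, 14, 14, 15, 18, 22, 29]
Append remaining from left: [39]. Merged: [2, 3, 8, 12, 14, 14, 15, 18, 22, 29, 39]

Final merged array: [2, 3, 8, 12, 14, 14, 15, 18, 22, 29, 39]
Total comparisons: 10

The merged array is [2, 3, 8, 12, 14, 14, 15, 18, 22, 29, 39], requiring 10 comparisons. The merge step runs in O(n) time where n is the total number of elements.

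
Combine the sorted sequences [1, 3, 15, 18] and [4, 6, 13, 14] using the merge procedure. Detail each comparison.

Merging process:

Compare 1 vs 4: take 1 from left. Merged: [1]
Compare 3 vs 4: take 3 from left. Merged: [1, 3]
Compare 15 vs 4: take 4 from right. Merged: [1, 3, 4]
Compare 15 vs 6: take 6 from right. Merged: [1, 3, 4, 6]
Compare 15 vs 13: take 13 from right. Merged: [1, 3, 4, 6, 13]
Compare 15 vs 14: take 14 from right. Merged: [1, 3, 4, 6, 13, 14]
Append remaining from left: [15, 18]. Merged: [1, 3, 4, 6, 13, 14, 15, 18]

Final merged array: [1, 3, 4, 6, 13, 14, 15, 18]
Total comparisons: 6

The merged array is [1, 3, 4, 6, 13, 14, 15, 18], requiring 6 comparisons. The merge step runs in O(n) time where n is the total number of elements.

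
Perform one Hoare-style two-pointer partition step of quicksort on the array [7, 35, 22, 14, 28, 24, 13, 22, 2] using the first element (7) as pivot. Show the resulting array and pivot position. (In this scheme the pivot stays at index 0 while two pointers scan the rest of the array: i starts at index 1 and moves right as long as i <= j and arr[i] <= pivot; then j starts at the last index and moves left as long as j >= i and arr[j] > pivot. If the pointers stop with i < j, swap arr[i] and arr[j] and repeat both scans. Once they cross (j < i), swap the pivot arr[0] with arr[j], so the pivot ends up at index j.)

Hoare-style two-pointer partition with pivot = 7:

Initial array: [7, 35, 22, 14, 28, 24, 13, 22, 2]

Pointers start at i = 1, j = 8.
i stops at index 1 (arr[1]=35 > 7), j stops at index 8 (arr[8]=2 <= 7): swap arr[1] and arr[8], array becomes [7, 2, 22, 14, 28, 24, 13, 22, 35]
i ends at 2, j ends at 1: the pointers have crossed (j < i), so scanning stops.

Swap pivot arr[0] with arr[1] to place pivot at position 1: [2, 7, 22, 14, 28, 24, 13, 22, 35]
Pivot position: 1

After partitioning with pivot 7, the array becomes [2, 7, 22, 14, 28, 24, 13, 22, 35]. The pivot is placed at index 1. All elements to the left of the pivot are <= 7, and all elements to the right are > 7.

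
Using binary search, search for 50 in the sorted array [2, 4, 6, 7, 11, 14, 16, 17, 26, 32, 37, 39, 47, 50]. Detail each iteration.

Binary search for 50 in [2, 4, 6, 7, 11, 14, 16, 17, 26, 32, 37, 39, 47, 50]:

lo=0, hi=13, mid=6, arr[mid]=16 -> 16 < 50, search right half
lo=7, hi=13, mid=10, arr[mid]=37 -> 37 < 50, search right half
lo=11, hi=13, mid=12, arr[mid]=47 -> 47 < 50, search right half
lo=13, hi=13, mid=13, arr[mid]=50 -> Found target at index 13!

Binary search finds 50 at index 13 after 4 comparisons. The search repeatedly halves the search space by comparing with the middle element.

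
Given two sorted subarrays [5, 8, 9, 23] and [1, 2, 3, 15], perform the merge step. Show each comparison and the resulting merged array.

Merging process:

Compare 5 vs 1: take 1 from right. Merged: [1]
Compare 5 vs 2: take 2 from right. Merged: [1, 2]
Compare 5 vs 3: take 3 from right. Merged: [1, 2, 3]
Compare 5 vs 15: take 5 from left. Merged: [1, 2, 3, 5]
Compare 8 vs 15: take 8 from left. Merged: [1, 2, 3, 5, 8]
Compare 9 vs 15: take 9 from left. Merged: [1, 2, 3, 5, 8, 9]
Compare 23 vs 15: take 15 from right. Merged: [1, 2, 3, 5, 8, 9, 15]
Append remaining from left: [23]. Merged: [1, 2, 3, 5, 8, 9, 15, 23]

Final merged array: [1, 2, 3, 5, 8, 9, 15, 23]
Total comparisons: 7

The merged array is [1, 2, 3, 5, 8, 9, 15, 23], requiring 7 comparisons. The merge step runs in O(n) time where n is the total number of elements.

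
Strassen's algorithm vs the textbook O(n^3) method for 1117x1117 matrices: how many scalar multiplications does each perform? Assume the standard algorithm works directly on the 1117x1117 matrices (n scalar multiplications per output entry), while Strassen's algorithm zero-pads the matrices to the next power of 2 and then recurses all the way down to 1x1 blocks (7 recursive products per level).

Matrix multiplication for 1117x1117 matrices:

Strassen's algorithm requires power-of-2 dimensions. Pad 1117x1117 to 2048x2048 (next power of 2).

Standard algorithm: 1117^3 = 1393668613 multiplications
Strassen's algorithm: 7^(log2(2048)) = 7^11 = 1977326743 multiplications
Difference: 1393668613 - 1977326743 = -583658130 (Strassen uses MORE here due to padding overhead — for small or just-over-power-of-2 n, padding can outweigh the per-level savings)

Standard: 1393668613 multiplications (1117^3). Strassen: 1977326743 multiplications (7^11, after padding to 2048x2048). Strassen reduces 8 recursive multiplications to 7 at each level.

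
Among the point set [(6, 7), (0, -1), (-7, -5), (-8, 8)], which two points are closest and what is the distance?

Computing all pairwise distances among 4 points:

d((6, 7), (0, -1)) = 10.0
d((6, 7), (-7, -5)) = 17.6918
d((6, 7), (-8, 8)) = 14.0357
d((0, -1), (-7, -5)) = 8.0623 <-- minimum
d((0, -1), (-8, 8)) = 12.0416
d((-7, -5), (-8, 8)) = 13.0384

Closest pair: (0, -1) and (-7, -5) with distance 8.0623

The closest pair is (0, -1) and (-7, -5) with Euclidean distance 8.0623. For 4 points, brute-force pairwise comparison is shown above. For large n, the divide-and-conquer algorithm (sort by x, recurse on halves, check the dividing strip) achieves O(n log n).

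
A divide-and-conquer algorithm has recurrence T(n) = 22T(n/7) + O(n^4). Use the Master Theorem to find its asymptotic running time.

Master Theorem for T(n) = 22T(n/7) + O(n^4):

a = 22, b = 7, c = 4
log_b(a) = log_7(22) = 1.5885

Case 3: c = 4 > log_7(22) = 1.5885
T(n) = O(n^4) = O(n^4)

For T(n) = 22T(n/7) + O(n^4): log_7(22) = 1.5885. This is Case 3 of the Master Theorem (c > log_b(a), work dominated by root), giving O(n^4).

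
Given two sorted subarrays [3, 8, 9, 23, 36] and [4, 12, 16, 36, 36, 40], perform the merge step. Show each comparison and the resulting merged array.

Merging process:

Compare 3 vs 4: take 3 from left. Merged: [3]
Compare 8 vs 4: take 4 from right. Merged: [3, 4]
Compare 8 vs 12: take 8 from left. Merged: [3, 4, 8]
Compare 9 vs 12: take 9 from left. Merged: [3, 4, 8, 9]
Compare 23 vs 12: take 12 from right. Merged: [3, 4, 8, 9, 12]
Compare 23 vs 16: take 16 from right. Merged: [3, 4, 8, 9, 12, 16]
Compare 23 vs 36: take 23 from left. Merged: [3, 4, 8, 9, 12, 16, 23]
Compare 36 vs 36: take 36 from left. Merged: [3, 4, 8, 9, 12, 16, 23, 36]
Append remaining from right: [36, 36, 40]. Merged: [3, 4, 8, 9, 12, 16, 23, 36, 36, 36, 40]

Final merged array: [3, 4, 8, 9, 12, 16, 23, 36, 36, 36, 40]
Total comparisons: 8

The merged array is [3, 4, 8, 9, 12, 16, 23, 36, 36, 36, 40], requiring 8 comparisons. The merge step runs in O(n) time where n is the total number of elements.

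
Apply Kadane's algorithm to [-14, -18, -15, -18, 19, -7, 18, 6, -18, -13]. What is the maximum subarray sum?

Using Kadane's algorithm on [-14, -18, -15, -18, 19, -7, 18, 6, -18, -13]:

Scanning through the array:
Position 1 (value -18): max_ending_here = -18, max_so_far = -14
Position 2 (value -15): max_ending_here = -15, max_so_far = -14
Position 3 (value -18): max_ending_here = -18, max_so_far = -14
Position 4 (value 19): max_ending_here = 19, max_so_far = 19
Position 5 (value -7): max_ending_here = 12, max_so_far = 19
Position 6 (value 18): max_ending_here = 30, max_so_far = 30
Position 7 (value 6): max_ending_here = 36, max_so_far = 36
Position 8 (value -18): max_ending_here = 18, max_so_far = 36
Position 9 (value -13): max_ending_here = 5, max_so_far = 36

Maximum subarray: [19, -7, 18, 6]
Maximum sum: 36

The maximum subarray is [19, -7, 18, 6] with sum 36. This subarray runs from index 4 to index 7.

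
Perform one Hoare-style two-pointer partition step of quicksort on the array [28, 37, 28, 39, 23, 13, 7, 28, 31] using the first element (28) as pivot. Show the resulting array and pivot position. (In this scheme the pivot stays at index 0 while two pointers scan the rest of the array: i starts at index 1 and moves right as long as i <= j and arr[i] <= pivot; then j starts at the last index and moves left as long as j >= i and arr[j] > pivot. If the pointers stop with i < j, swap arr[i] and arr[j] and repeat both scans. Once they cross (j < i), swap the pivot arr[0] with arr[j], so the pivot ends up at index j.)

Hoare-style two-pointer partition with pivot = 28:

Initial array: [28, 37, 28, 39, 23, 13, 7, 28, 31]

Pointers start at i = 1, j = 8.
i stops at index 1 (arr[1]=37 > 28), j stops at index 7 (arr[7]=28 <= 28): swap arr[1] and arr[7], array becomes [28, 28, 28, 39, 23, 13, 7, 37, 31]
i stops at index 3 (arr[3]=39 > 28), j stops at index 6 (arr[6]=7 <= 28): swap arr[3] and arr[6], array becomes [28, 28, 28, 7, 23, 13, 39, 37, 31]
i ends at 6, j ends at 5: the pointers have crossed (j < i), so scanning stops.

Swap pivot arr[0] with arr[5] to place pivot at position 5: [13, 28, 28, 7, 23, 28, 39, 37, 31]
Pivot position: 5

After partitioning with pivot 28, the array becomes [13, 28, 28, 7, 23, 28, 39, 37, 31]. The pivot is placed at index 5. All elements to the left of the pivot are <= 28, and all elements to the right are > 28.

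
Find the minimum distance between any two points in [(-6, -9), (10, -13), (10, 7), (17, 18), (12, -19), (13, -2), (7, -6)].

Computing all pairwise distances among 7 points:

d((-6, -9), (10, -13)) = 16.4924
d((-6, -9), (10, 7)) = 22.6274
d((-6, -9), (17, 18)) = 35.4683
d((-6, -9), (12, -19)) = 20.5913
d((-6, -9), (13, -2)) = 20.2485
d((-6, -9), (7, -6)) = 13.3417
d((10, -13), (10, 7)) = 20.0
d((10, -13), (17, 18)) = 31.7805
d((10, -13), (12, -19)) = 6.3246 <-- minimum
d((10, -13), (13, -2)) = 11.4018
d((10, -13), (7, -6)) = 7.6158
d((10, 7), (17, 18)) = 13.0384
d((10, 7), (12, -19)) = 26.0768
d((10, 7), (13, -2)) = 9.4868
d((10, 7), (7, -6)) = 13.3417
d((17, 18), (12, -19)) = 37.3363
d((17, 18), (13, -2)) = 20.3961
d((17, 18), (7, -6)) = 26.0
d((12, -19), (13, -2)) = 17.0294
d((12, -19), (7, -6)) = 13.9284
d((13, -2), (7, -6)) = 7.2111

Closest pair: (10, -13) and (12, -19) with distance 6.3246

The closest pair is (10, -13) and (12, -19) with Euclidean distance 6.3246. For 7 points, brute-force pairwise comparison is shown above. For large n, the divide-and-conquer algorithm (sort by x, recurse on halves, check the dividing strip) achieves O(n log n).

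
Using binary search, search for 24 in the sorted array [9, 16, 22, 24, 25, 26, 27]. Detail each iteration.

Binary search for 24 in [9, 16, 22, 24, 25, 26, 27]:

lo=0, hi=6, mid=3, arr[mid]=24 -> Found target at index 3!

Binary search finds 24 at index 3 after 1 comparisons. The search repeatedly halves the search space by comparing with the middle element.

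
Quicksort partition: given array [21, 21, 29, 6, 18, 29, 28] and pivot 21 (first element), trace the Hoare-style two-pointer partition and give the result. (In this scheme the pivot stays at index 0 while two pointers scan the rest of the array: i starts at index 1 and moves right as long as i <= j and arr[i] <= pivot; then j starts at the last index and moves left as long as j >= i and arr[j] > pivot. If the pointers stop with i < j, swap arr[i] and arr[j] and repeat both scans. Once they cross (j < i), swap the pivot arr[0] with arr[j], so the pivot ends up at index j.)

Hoare-style two-pointer partition with pivot = 21:

Initial array: [21, 21, 29, 6, 18, 29, 28]

Pointers start at i = 1, j = 6.
i stops at index 2 (arr[2]=29 > 21), j stops at index 4 (arr[4]=18 <= 21): swap arr[2] and arr[4], array becomes [21, 21, 18, 6, 29, 29, 28]
i ends at 4, j ends at 3: the pointers have crossed (j < i), so scanning stops.

Swap pivot arr[0] with arr[3] to place pivot at position 3: [6, 21, 18, 21, 29, 29, 28]
Pivot position: 3

After partitioning with pivot 21, the array becomes [6, 21, 18, 21, 29, 29, 28]. The pivot is placed at index 3. All elements to the left of the pivot are <= 21, and all elements to the right are > 21.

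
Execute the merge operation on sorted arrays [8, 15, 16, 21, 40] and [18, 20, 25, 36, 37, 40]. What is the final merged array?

Merging process:

Compare 8 vs 18: take 8 from left. Merged: [8]
Compare 15 vs 18: take 15 from left. Merged: [8, 15]
Compare 16 vs 18: take 16 from left. Merged: [8, 15, 16]
Compare 21 vs 18: take 18 from right. Merged: [8, 15, 16, 18]
Compare 21 vs 20: take 20 from right. Merged: [8, 15, 16, 18, 20]
Compare 21 vs 25: take 21 from left. Merged: [8, 15, 16, 18, 20, 21]
Compare 40 vs 25: take 25 from right. Merged: [8, 15, 16, 18, 20, 21, 25]
Compare 40 vs 36: take 36 from right. Merged: [8, 15, 16, 18, 20, 21, 25, 36]
Compare 40 vs 37: take 37 from right. Merged: [8, 15, 16, 18, 20, 21, 25, 36, 37]
Compare 40 vs 40: take 40 from left. Merged: [8, 15, 16, 18, 20, 21, 25, 36, 37, 40]
Append remaining from right: [40]. Merged: [8, 15, 16, 18, 20, 21, 25, 36, 37, 40, 40]

Final merged array: [8, 15, 16, 18, 20, 21, 25, 36, 37, 40, 40]
Total comparisons: 10

The merged array is [8, 15, 16, 18, 20, 21, 25, 36, 37, 40, 40], requiring 10 comparisons. The merge step runs in O(n) time where n is the total number of elements.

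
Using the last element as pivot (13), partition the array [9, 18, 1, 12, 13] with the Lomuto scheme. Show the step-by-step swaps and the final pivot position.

Lomuto partition with pivot = 13:

Initial array: [9, 18, 1, 12, 13]

arr[0]=9 <= 13: swap with position 0, array becomes [9, 18, 1, 12, 13]
arr[1]=18 > 13: no swap
arr[2]=1 <= 13: swap with position 1, array becomes [9, 1, 18, 12, 13]
arr[3]=12 <= 13: swap with position 2, array becomes [9, 1, 12, 18, 13]

Place pivot at position 3: [9, 1, 12, 13, 18]
Pivot position: 3

After partitioning with pivot 13, the array becomes [9, 1, 12, 13, 18]. The pivot is placed at index 3. All elements to the left of the pivot are <= 13, and all elements to the right are > 13.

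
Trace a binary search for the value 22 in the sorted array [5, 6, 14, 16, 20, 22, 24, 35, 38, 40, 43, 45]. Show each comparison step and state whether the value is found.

Binary search for 22 in [5, 6, 14, 16, 20, 22, 24, 35, 38, 40, 43, 45]:

lo=0, hi=11, mid=5, arr[mid]=22 -> Found target at index 5!

Binary search finds 22 at index 5 after 1 comparisons. The search repeatedly halves the search space by comparing with the middle element.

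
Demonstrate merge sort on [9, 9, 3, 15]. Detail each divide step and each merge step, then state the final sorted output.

Merge sort trace:

Split: [9, 9, 3, 15] -> [9, 9] and [3, 15]
  Split: [9, 9] -> [9] and [9]
  Merge: [9] + [9] -> [9, 9]
  Split: [3, 15] -> [3] and [15]
  Merge: [3] + [15] -> [3, 15]
Merge: [9, 9] + [3, 15] -> [3, 9, 9, 15]

Final sorted array: [3, 9, 9, 15]

The merge sort proceeds by recursively splitting the array and merging sorted halves.
After all merges, the sorted array is [3, 9, 9, 15].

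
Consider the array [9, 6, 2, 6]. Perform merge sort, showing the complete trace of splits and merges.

Merge sort trace:

Split: [9, 6, 2, 6] -> [9, 6] and [2, 6]
  Split: [9, 6] -> [9] and [6]
  Merge: [9] + [6] -> [6, 9]
  Split: [2, 6] -> [2] and [6]
  Merge: [2] + [6] -> [2, 6]
Merge: [6, 9] + [2, 6] -> [2, 6, 6, 9]

Final sorted array: [2, 6, 6, 9]

The merge sort proceeds by recursively splitting the array and merging sorted halves.
After all merges, the sorted array is [2, 6, 6, 9].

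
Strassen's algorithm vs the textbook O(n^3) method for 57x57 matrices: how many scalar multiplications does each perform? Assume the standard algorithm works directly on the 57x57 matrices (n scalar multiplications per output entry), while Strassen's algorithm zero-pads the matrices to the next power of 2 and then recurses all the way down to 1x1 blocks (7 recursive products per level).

Matrix multiplication for 57x57 matrices:

Strassen's algorithm requires power-of-2 dimensions. Pad 57x57 to 64x64 (next power of 2).

Standard algorithm: 57^3 = 185193 multiplications
Strassen's algorithm: 7^(log2(64)) = 7^6 = 117649 multiplications
Savings: 185193 - 117649 = 67544 multiplications

Standard: 185193 multiplications (57^3). Strassen: 117649 multiplications (7^6, after padding to 64x64). Strassen reduces 8 recursive multiplications to 7 at each level.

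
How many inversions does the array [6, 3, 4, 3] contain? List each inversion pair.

Finding inversions in [6, 3, 4, 3]:

(0, 1): arr[0]=6 > arr[1]=3
(0, 2): arr[0]=6 > arr[2]=4
(0, 3): arr[0]=6 > arr[3]=3
(2, 3): arr[2]=4 > arr[3]=3

Total inversions: 4

The array has 4 inversion(s): (0,1), (0,2), (0,3), (2,3). Each pair (i,j) satisfies i < j and arr[i] > arr[j].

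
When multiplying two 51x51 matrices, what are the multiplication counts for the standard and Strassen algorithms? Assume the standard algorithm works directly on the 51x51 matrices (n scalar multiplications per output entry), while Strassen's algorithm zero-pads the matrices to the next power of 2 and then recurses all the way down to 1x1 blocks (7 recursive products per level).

Matrix multiplication for 51x51 matrices:

Strassen's algorithm requires power-of-2 dimensions. Pad 51x51 to 64x64 (next power of 2).

Standard algorithm: 51^3 = 132651 multiplications
Strassen's algorithm: 7^(log2(64)) = 7^6 = 117649 multiplications
Savings: 132651 - 117649 = 15002 multiplications

Standard: 132651 multiplications (51^3). Strassen: 117649 multiplications (7^6, after padding to 64x64). Strassen reduces 8 recursive multiplications to 7 at each level.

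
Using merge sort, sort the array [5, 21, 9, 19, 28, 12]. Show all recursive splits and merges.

Merge sort trace:

Split: [5, 21, 9, 19, 28, 12] -> [5, 21, 9] and [19, 28, 12]
  Split: [5, 21, 9] -> [5] and [21, 9]
    Split: [21, 9] -> [21] and [9]
    Merge: [21] + [9] -> [9, 21]
  Merge: [5] + [9, 21] -> [5, 9, 21]
  Split: [19, 28, 12] -> [19] and [28, 12]
    Split: [28, 12] -> [28] and [12]
    Merge: [28] + [12] -> [12, 28]
  Merge: [19] + [12, 28] -> [12, 19, 28]
Merge: [5, 9, 21] + [12, 19, 28] -> [5, 9, 12, 19, 21, 28]

Final sorted array: [5, 9, 12, 19, 21, 28]

The merge sort proceeds by recursively splitting the array and merging sorted halves.
After all merges, the sorted array is [5, 9, 12, 19, 21, 28].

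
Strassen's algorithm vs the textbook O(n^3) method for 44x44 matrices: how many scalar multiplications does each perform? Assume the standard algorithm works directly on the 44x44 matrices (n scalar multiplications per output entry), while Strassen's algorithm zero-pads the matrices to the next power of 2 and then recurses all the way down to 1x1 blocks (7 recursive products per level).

Matrix multiplication for 44x44 matrices:

Strassen's algorithm requires power-of-2 dimensions. Pad 44x44 to 64x64 (next power of 2).

Standard algorithm: 44^3 = 85184 multiplications
Strassen's algorithm: 7^(log2(64)) = 7^6 = 117649 multiplications
Difference: 85184 - 117649 = -32465 (Strassen uses MORE here due to padding overhead — for small or just-over-power-of-2 n, padding can outweigh the per-level savings)

Standard: 85184 multiplications (44^3). Strassen: 117649 multiplications (7^6, after padding to 64x64). Strassen reduces 8 recursive multiplications to 7 at each level.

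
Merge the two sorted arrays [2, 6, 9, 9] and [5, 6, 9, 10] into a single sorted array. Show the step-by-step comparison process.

Merging process:

Compare 2 vs 5: take 2 from left. Merged: [2]
Compare 6 vs 5: take 5 from right. Merged: [2, 5]
Compare 6 vs 6: take 6 from left. Merged: [2, 5, 6]
Compare 9 vs 6: take 6 from right. Merged: [2, 5, 6, 6]
Compare 9 vs 9: take 9 from left. Merged: [2, 5, 6, 6, 9]
Compare 9 vs 9: take 9 from left. Merged: [2, 5, 6, 6, 9, 9]
Append remaining from right: [9, 10]. Merged: [2, 5, 6, 6, 9, 9, 9, 10]

Final merged array: [2, 5, 6, 6, 9, 9, 9, 10]
Total comparisons: 6

The merged array is [2, 5, 6, 6, 9, 9, 9, 10], requiring 6 comparisons. The merge step runs in O(n) time where n is the total number of elements.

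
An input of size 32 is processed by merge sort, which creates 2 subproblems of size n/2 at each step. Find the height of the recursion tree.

For divide and conquer with division factor 2:

Problem sizes at each level:
Level 0: 32
Level 1: 16
Level 2: 8
Level 3: 4
Level 4: 2
Level 5: 1

The root is level 0 and the size-1 base case is level 5 (the tree spans levels 0 through 5, i.e. 6 levels counting the root), so the depth is the number of divisions: log_2(32) = 5

The recursion tree depth is log_2(32) = 5. At each level, the problem size is divided by 2, so it takes 5 divisions to reduce to a base case of size 1. The algorithm makes 2 recursive calls at each level.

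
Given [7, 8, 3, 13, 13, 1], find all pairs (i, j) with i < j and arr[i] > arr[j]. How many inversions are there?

Finding inversions in [7, 8, 3, 13, 13, 1]:

(0, 2): arr[0]=7 > arr[2]=3
(0, 5): arr[0]=7 > arr[5]=1
(1, 2): arr[1]=8 > arr[2]=3
(1, 5): arr[1]=8 > arr[5]=1
(2, 5): arr[2]=3 > arr[5]=1
(3, 5): arr[3]=13 > arr[5]=1
(4, 5): arr[4]=13 > arr[5]=1

Total inversions: 7

The array has 7 inversion(s): (0,2), (0,5), (1,2), (1,5), (2,5), (3,5), (4,5). Each pair (i,j) satisfies i < j and arr[i] > arr[j].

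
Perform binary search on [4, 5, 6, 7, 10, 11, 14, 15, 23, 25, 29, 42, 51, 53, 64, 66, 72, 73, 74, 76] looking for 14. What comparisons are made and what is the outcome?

Binary search for 14 in [4, 5, 6, 7, 10, 11, 14, 15, 23, 25, 29, 42, 51, 53, 64, 66, 72, 73, 74, 76]:

lo=0, hi=19, mid=9, arr[mid]=25 -> 25 > 14, search left half
lo=0, hi=8, mid=4, arr[mid]=10 -> 10 < 14, search right half
lo=5, hi=8, mid=6, arr[mid]=14 -> Found target at index 6!

Binary search finds 14 at index 6 after 3 comparisons. The search repeatedly halves the search space by comparing with the middle element.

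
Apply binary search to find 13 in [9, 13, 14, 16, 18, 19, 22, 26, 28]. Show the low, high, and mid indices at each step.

Binary search for 13 in [9, 13, 14, 16, 18, 19, 22, 26, 28]:

lo=0, hi=8, mid=4, arr[mid]=18 -> 18 > 13, search left half
lo=0, hi=3, mid=1, arr[mid]=13 -> Found target at index 1!

Binary search finds 13 at index 1 after 2 comparisons. The search repeatedly halves the search space by comparing with the middle element.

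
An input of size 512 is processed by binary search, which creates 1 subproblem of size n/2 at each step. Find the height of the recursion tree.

For divide and conquer with division factor 2:

Problem sizes at each level:
Level 0: 512
Level 1: 256
Level 2: 128
Level 3: 64
Level 4: 32
Level 5: 16
Level 6: 8
Level 7: 4
Level 8: 2
Level 9: 1

The root is level 0 and the size-1 base case is level 9 (the tree spans levels 0 through 9, i.e. 10 levels counting the root), so the depth is the number of divisions: log_2(512) = 9

The recursion tree depth is log_2(512) = 9. At each level, the problem size is divided by 2, so it takes 9 divisions to reduce to a base case of size 1. The algorithm makes 1 recursive call at each level.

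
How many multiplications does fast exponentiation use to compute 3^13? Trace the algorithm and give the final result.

Computing 3^13 by squaring (build up from 3^1; each line after the first costs one multiplication):

3^1 = 3
3^2 = (3^1)^2 = 3^2 = 9
3^3 = 3 * 3^2 = 3 * 9 = 27
3^6 = (3^3)^2 = 27^2 = 729
3^12 = (3^6)^2 = 729^2 = 531441
3^13 = 3 * 3^12 = 3 * 531441 = 1594323

Result: 1594323
Multiplications needed: 5 (5 lines after 3^1)

3^13 = 1594323. Using exponentiation by squaring, this requires 5 multiplications. The key idea: if the exponent is even, square the half-power; if odd, multiply by the base once.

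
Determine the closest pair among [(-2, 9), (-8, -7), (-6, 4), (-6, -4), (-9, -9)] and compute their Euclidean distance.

Computing all pairwise distances among 5 points:

d((-2, 9), (-8, -7)) = 17.088
d((-2, 9), (-6, 4)) = 6.4031
d((-2, 9), (-6, -4)) = 13.6015
d((-2, 9), (-9, -9)) = 19.3132
d((-8, -7), (-6, 4)) = 11.1803
d((-8, -7), (-6, -4)) = 3.6056
d((-8, -7), (-9, -9)) = 2.2361 <-- minimum
d((-6, 4), (-6, -4)) = 8.0
d((-6, 4), (-9, -9)) = 13.3417
d((-6, -4), (-9, -9)) = 5.831

Closest pair: (-8, -7) and (-9, -9) with distance 2.2361

The closest pair is (-8, -7) and (-9, -9) with Euclidean distance 2.2361. For 5 points, brute-force pairwise comparison is shown above. For large n, the divide-and-conquer algorithm (sort by x, recurse on halves, check the dividing strip) achieves O(n log n).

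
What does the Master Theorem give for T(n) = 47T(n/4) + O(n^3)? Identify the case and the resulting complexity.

Master Theorem for T(n) = 47T(n/4) + O(n^3):

a = 47, b = 4, c = 3
log_b(a) = log_4(47) = 2.7773

Case 3: c = 3 > log_4(47) = 2.7773
T(n) = O(n^3) = O(n^3)

For T(n) = 47T(n/4) + O(n^3): log_4(47) = 2.7773. This is Case 3 of the Master Theorem (c > log_b(a), work dominated by root), giving O(n^3).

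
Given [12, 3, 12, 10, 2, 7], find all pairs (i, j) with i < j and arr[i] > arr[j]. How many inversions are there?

Finding inversions in [12, 3, 12, 10, 2, 7]:

(0, 1): arr[0]=12 > arr[1]=3
(0, 3): arr[0]=12 > arr[3]=10
(0, 4): arr[0]=12 > arr[4]=2
(0, 5): arr[0]=12 > arr[5]=7
(1, 4): arr[1]=3 > arr[4]=2
(2, 3): arr[2]=12 > arr[3]=10
(2, 4): arr[2]=12 > arr[4]=2
(2, 5): arr[2]=12 > arr[5]=7
(3, 4): arr[3]=10 > arr[4]=2
(3, 5): arr[3]=10 > arr[5]=7

Total inversions: 10

The array has 10 inversion(s): (0,1), (0,3), (0,4), (0,5), (1,4), (2,3), (2,4), (2,5), (3,4), (3,5). Each pair (i,j) satisfies i < j and arr[i] > arr[j].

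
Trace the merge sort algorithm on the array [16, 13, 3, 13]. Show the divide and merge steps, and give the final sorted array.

Merge sort trace:

Split: [16, 13, 3, 13] -> [16, 13] and [3, 13]
  Split: [16, 13] -> [16] and [13]
  Merge: [16] + [13] -> [13, 16]
  Split: [3, 13] -> [3] and [13]
  Merge: [3] + [13] -> [3, 13]
Merge: [13, 16] + [3, 13] -> [3, 13, 13, 16]

Final sorted array: [3, 13, 13, 16]

The merge sort proceeds by recursively splitting the array and merging sorted halves.
After all merges, the sorted array is [3, 13, 13, 16].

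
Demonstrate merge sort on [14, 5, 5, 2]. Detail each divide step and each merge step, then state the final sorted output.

Merge sort trace:

Split: [14, 5, 5, 2] -> [14, 5] and [5, 2]
  Split: [14, 5] -> [14] and [5]
  Merge: [14] + [5] -> [5, 14]
  Split: [5, 2] -> [5] and [2]
  Merge: [5] + [2] -> [2, 5]
Merge: [5, 14] + [2, 5] -> [2, 5, 5, 14]

Final sorted array: [2, 5, 5, 14]

The merge sort proceeds by recursively splitting the array and merging sorted halves.
After all merges, the sorted array is [2, 5, 5, 14].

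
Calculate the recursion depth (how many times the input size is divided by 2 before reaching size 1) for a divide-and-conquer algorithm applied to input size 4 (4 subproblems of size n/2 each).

For divide and conquer with division factor 2:

Problem sizes at each level:
Level 0: 4
Level 1: 2
Level 2: 1

The root is level 0 and the size-1 base case is level 2 (the tree spans levels 0 through 2, i.e. 3 levels counting the root), so the depth is the number of divisions: log_2(4) = 2

The recursion tree depth is log_2(4) = 2. At each level, the problem size is divided by 2, so it takes 2 divisions to reduce to a base case of size 1. The algorithm makes 4 recursive calls at each level.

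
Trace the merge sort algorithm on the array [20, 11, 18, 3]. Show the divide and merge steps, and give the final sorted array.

Merge sort trace:

Split: [20, 11, 18, 3] -> [20, 11] and [18, 3]
  Split: [20, 11] -> [20] and [11]
  Merge: [20] + [11] -> [11, 20]
  Split: [18, 3] -> [18] and [3]
  Merge: [18] + [3] -> [3, 18]
Merge: [11, 20] + [3, 18] -> [3, 11, 18, 20]

Final sorted array: [3, 11, 18, 20]

The merge sort proceeds by recursively splitting the array and merging sorted halves.
After all merges, the sorted array is [3, 11, 18, 20].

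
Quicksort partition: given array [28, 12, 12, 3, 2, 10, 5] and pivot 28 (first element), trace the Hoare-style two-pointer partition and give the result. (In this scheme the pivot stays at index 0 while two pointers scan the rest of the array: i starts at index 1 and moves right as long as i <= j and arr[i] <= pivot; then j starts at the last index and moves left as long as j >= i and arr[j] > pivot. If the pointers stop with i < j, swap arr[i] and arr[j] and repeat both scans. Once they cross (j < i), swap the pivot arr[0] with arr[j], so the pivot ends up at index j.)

Hoare-style two-pointer partition with pivot = 28:

Initial array: [28, 12, 12, 3, 2, 10, 5]

Pointers start at i = 1, j = 6.
i ends at 7, j ends at 6: the pointers have crossed (j < i), so scanning stops.

Swap pivot arr[0] with arr[6] to place pivot at position 6: [5, 12, 12, 3, 2, 10, 28]
Pivot position: 6

After partitioning with pivot 28, the array becomes [5, 12, 12, 3, 2, 10, 28]. The pivot is placed at index 6. All elements to the left of the pivot are <= 28, and all elements to the right are > 28.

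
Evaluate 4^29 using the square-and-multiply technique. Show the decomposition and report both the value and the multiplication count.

Computing 4^29 by squaring (build up from 4^1; each line after the first costs one multiplication):

4^1 = 4
4^2 = (4^1)^2 = 4^2 = 16
4^3 = 4 * 4^2 = 4 * 16 = 64
4^6 = (4^3)^2 = 64^2 = 4096
4^7 = 4 * 4^6 = 4 * 4096 = 16384
4^14 = (4^7)^2 = 16384^2 = 268435456
4^28 = (4^14)^2 = 268435456^2 = 72057594037927936
4^29 = 4 * 4^28 = 4 * 72057594037927936 = 288230376151711744

Result: 288230376151711744
Multiplications needed: 7 (7 lines after 4^1)

4^29 = 288230376151711744. Using exponentiation by squaring, this requires 7 multiplications. The key idea: if the exponent is even, square the half-power; if odd, multiply by the base once.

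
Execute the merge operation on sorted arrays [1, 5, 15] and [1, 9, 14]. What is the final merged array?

Merging process:

Compare 1 vs 1: take 1 from left. Merged: [1]
Compare 5 vs 1: take 1 from right. Merged: [1, 1]
Compare 5 vs 9: take 5 from left. Merged: [1, 1, 5]
Compare 15 vs 9: take 9 from right. Merged: [1, 1, 5, 9]
Compare 15 vs 14: take 14 from right. Merged: [1, 1, 5, 9, 14]
Append remaining from left: [15]. Merged: [1, 1, 5, 9, 14, 15]

Final merged array: [1, 1, 5, 9, 14, 15]
Total comparisons: 5

The merged array is [1, 1, 5, 9, 14, 15], requiring 5 comparisons. The merge step runs in O(n) time where n is the total number of elements.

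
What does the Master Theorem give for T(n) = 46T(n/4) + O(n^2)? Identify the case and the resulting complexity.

Master Theorem for T(n) = 46T(n/4) + O(n^2):

a = 46, b = 4, c = 2
log_b(a) = log_4(46) = 2.7618

Case 1: c = 2 < log_4(46) = 2.7618
T(n) = O(n^(log_4 46))

For T(n) = 46T(n/4) + O(n^2): log_4(46) = 2.7618. This is Case 1 of the Master Theorem (c < log_b(a), work dominated by leaves), giving O(n^(log_4 46)).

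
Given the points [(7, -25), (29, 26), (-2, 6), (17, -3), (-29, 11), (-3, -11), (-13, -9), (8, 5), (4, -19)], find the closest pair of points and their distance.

Computing all pairwise distances among 9 points:

d((7, -25), (29, 26)) = 55.5428
d((7, -25), (-2, 6)) = 32.28
d((7, -25), (17, -3)) = 24.1661
d((7, -25), (-29, 11)) = 50.9117
d((7, -25), (-3, -11)) = 17.2047
d((7, -25), (-13, -9)) = 25.6125
d((7, -25), (8, 5)) = 30.0167
d((7, -25), (4, -19)) = 6.7082 <-- minimum
d((29, 26), (-2, 6)) = 36.8917
d((29, 26), (17, -3)) = 31.3847
d((29, 26), (-29, 11)) = 59.9083
d((29, 26), (-3, -11)) = 48.9183
d((29, 26), (-13, -9)) = 54.6717
d((29, 26), (8, 5)) = 29.6985
d((29, 26), (4, -19)) = 51.4782
d((-2, 6), (17, -3)) = 21.0238
d((-2, 6), (-29, 11)) = 27.4591
d((-2, 6), (-3, -11)) = 17.0294
d((-2, 6), (-13, -9)) = 18.6011
d((-2, 6), (8, 5)) = 10.0499
d((-2, 6), (4, -19)) = 25.7099
d((17, -3), (-29, 11)) = 48.0833
d((17, -3), (-3, -11)) = 21.5407
d((17, -3), (-13, -9)) = 30.5941
d((17, -3), (8, 5)) = 12.0416
d((17, -3), (4, -19)) = 20.6155
d((-29, 11), (-3, -11)) = 34.0588
d((-29, 11), (-13, -9)) = 25.6125
d((-29, 11), (8, 5)) = 37.4833
d((-29, 11), (4, -19)) = 44.5982
d((-3, -11), (-13, -9)) = 10.198
d((-3, -11), (8, 5)) = 19.4165
d((-3, -11), (4, -19)) = 10.6301
d((-13, -9), (8, 5)) = 25.2389
d((-13, -9), (4, -19)) = 19.7231
d((8, 5), (4, -19)) = 24.3311

Closest pair: (7, -25) and (4, -19) with distance 6.7082

The closest pair is (7, -25) and (4, -19) with Euclidean distance 6.7082. For 9 points, brute-force pairwise comparison is shown above. For large n, the divide-and-conquer algorithm (sort by x, recurse on halves, check the dividing strip) achieves O(n log n).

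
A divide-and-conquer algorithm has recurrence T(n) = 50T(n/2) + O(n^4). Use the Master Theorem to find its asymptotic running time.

Master Theorem for T(n) = 50T(n/2) + O(n^4):

a = 50, b = 2, c = 4
log_b(a) = log_2(50) = 5.6439

Case 1: c = 4 < log_2(50) = 5.6439
T(n) = O(n^(log_2 50))

For T(n) = 50T(n/2) + O(n^4): log_2(50) = 5.6439. This is Case 1 of the Master Theorem (c < log_b(a), work dominated by leaves), giving O(n^(log_2 50)).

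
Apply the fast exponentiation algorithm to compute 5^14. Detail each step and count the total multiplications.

Computing 5^14 by squaring (build up from 5^1; each line after the first costs one multiplication):

5^1 = 5
5^2 = (5^1)^2 = 5^2 = 25
5^3 = 5 * 5^2 = 5 * 25 = 125
5^6 = (5^3)^2 = 125^2 = 15625
5^7 = 5 * 5^6 = 5 * 15625 = 78125
5^14 = (5^7)^2 = 78125^2 = 6103515625

Result: 6103515625
Multiplications needed: 5 (5 lines after 5^1)

5^14 = 6103515625. Using exponentiation by squaring, this requires 5 multiplications. The key idea: if the exponent is even, square the half-power; if odd, multiply by the base once.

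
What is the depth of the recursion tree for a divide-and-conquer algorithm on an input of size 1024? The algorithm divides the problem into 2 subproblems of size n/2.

For divide and conquer with division factor 2:

Problem sizes at each level:
Level 0: 1024
Level 1: 512
Level 2: 256
Level 3: 128
Level 4: 64
Level 5: 32
Level 6: 16
Level 7: 8
Level 8: 4
Level 9: 2
Level 10: 1

The root is level 0 and the size-1 base case is level 10 (the tree spans levels 0 through 10, i.e. 11 levels counting the root), so the depth is the number of divisions: log_2(1024) = 10

The recursion tree depth is log_2(1024) = 10. At each level, the problem size is divided by 2, so it takes 10 divisions to reduce to a base case of size 1. The algorithm makes 2 recursive calls at each level.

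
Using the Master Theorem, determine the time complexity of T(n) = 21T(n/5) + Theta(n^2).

Master Theorem for T(n) = 21T(n/5) + O(n^2):

a = 21, b = 5, c = 2
log_b(a) = log_5(21) = 1.8917

Case 3: c = 2 > log_5(21) = 1.8917
T(n) = O(n^2) = O(n^2)

For T(n) = 21T(n/5) + O(n^2): log_5(21) = 1.8917. This is Case 3 of the Master Theorem (c > log_b(a), work dominated by root), giving O(n^2).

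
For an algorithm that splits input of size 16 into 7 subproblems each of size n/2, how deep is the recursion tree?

For divide and conquer with division factor 2:

Problem sizes at each level:
Level 0: 16
Level 1: 8
Level 2: 4
Level 3: 2
Level 4: 1

The root is level 0 and the size-1 base case is level 4 (the tree spans levels 0 through 4, i.e. 5 levels counting the root), so the depth is the number of divisions: log_2(16) = 4

The recursion tree depth is log_2(16) = 4. At each level, the problem size is divided by 2, so it takes 4 divisions to reduce to a base case of size 1. The algorithm makes 7 recursive calls at each level.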